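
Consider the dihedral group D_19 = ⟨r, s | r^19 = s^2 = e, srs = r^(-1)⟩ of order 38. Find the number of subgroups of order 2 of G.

19

|G| = 38 and 2 | 38, so subgroups of order 2 are possible by Lagrange.
The subgroups of order 2 are: {e, r^10s}; {e, r^11s}; {e, r^12s}; {e, r^13s}; … (19 in all).
So G has 19 subgroups of order 2.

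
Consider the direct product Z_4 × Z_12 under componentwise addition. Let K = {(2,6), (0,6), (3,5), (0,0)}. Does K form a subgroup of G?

(3,5) ∈ K but its inverse (1,7) ∉ K, so K is not a subgroup.

No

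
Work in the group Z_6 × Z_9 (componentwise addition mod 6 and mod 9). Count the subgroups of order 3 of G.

4

|G| = 54 and 3 | 54, so subgroups of order 3 are possible by Lagrange.
The subgroups of order 3 are: {(0,0), (0,3), (0,6)}; {(0,0), (2,0), (4,0)}; {(0,0), (2,3), (4,6)}; {(0,0), (2,6), (4,3)}.
So G has 4 subgroups of order 3.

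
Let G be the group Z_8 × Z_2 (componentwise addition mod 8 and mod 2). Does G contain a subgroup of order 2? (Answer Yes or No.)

Yes

2 | 16. A subgroup of order 2 is {(0,0), (0,1)}.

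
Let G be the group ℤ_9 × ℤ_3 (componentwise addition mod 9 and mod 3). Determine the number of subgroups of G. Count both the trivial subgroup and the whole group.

10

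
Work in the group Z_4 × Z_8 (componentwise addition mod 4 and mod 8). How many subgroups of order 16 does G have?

3

|G| = 32 and 16 | 32, so subgroups of order 16 are possible by Lagrange.
The subgroups of order 16 are: {(0,0), (0,1), (0,2), (0,3), (0,4), (0,5), (0,6), (0,7), (2,0), (2,1), (2,2), (2,3), (2,4), (2,5), (2,6), (2,7)}; {(0,0), (0,2), (0,4), (0,6), (1,0), (1,2), (1,4), (1,6), (2,0), (2,2), (2,4), (2,6), (3,0), (3,2), (3,4), (3,6)}; {(0,0), (0,2), (0,4), (0,6), (1,1), (1,3), (1,5), (1,7), (2,0), (2,2), (2,4), (2,6), (3,1), (3,3), (3,5), (3,7)}.
So G has 3 subgroups of order 16.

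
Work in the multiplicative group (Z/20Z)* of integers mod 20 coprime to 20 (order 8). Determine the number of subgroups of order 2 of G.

3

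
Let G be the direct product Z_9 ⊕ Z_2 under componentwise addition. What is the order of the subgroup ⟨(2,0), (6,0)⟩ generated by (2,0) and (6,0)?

9

|⟨(2,0)⟩| = 9 and |⟨(6,0)⟩| = 3, so |H| is a multiple of lcm(9, 3) = 9 and divides |G| = 18.
Closing under the operation: H = {(0,0), (1,0), (2,0), (3,0), (4,0), (5,0), (6,0), (7,0), (8,0)}, so |H| = 9.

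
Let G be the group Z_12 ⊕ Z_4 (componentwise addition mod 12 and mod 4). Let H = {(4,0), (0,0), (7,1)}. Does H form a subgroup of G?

No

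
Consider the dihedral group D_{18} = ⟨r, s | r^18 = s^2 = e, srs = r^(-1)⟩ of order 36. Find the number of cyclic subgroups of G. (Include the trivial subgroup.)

A cyclic subgroup of order d is generated by each of its φ(d) elements of order d, so the cyclic subgroups of order d number (#elements of order d)/φ(d).
Cyclic subgroups by order — order 1: 1; order 2: 19; order 3: 1; order 6: 1; order 9: 1; order 18: 1.
Total: 24.

24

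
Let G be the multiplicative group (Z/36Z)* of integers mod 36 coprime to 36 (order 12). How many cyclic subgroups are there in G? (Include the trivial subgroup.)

8

Group the elements of G by the cyclic subgroup they generate; each cyclic subgroup of order d accounts for φ(d) elements.
Cyclic subgroups by order — order 1: 1; order 2: 3; order 3: 1; order 6: 3.
Total: 8.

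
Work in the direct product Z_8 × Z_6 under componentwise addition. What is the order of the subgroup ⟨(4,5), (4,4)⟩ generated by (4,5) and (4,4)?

12

|⟨(4,5)⟩| = 6 and |⟨(4,4)⟩| = 6, so |H| is a multiple of lcm(6, 6) = 6 and divides |G| = 48.
Closing under the operation: H = {(0,0), (0,1), (0,2), (0,3), (0,4), (0,5), (4,0), (4,1), (4,2), (4,3), (4,4), (4,5)}, so |H| = 12.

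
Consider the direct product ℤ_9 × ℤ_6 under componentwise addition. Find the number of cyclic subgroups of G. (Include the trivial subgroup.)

A cyclic subgroup of order d is generated by each of its φ(d) elements of order d, so the cyclic subgroups of order d number (#elements of order d)/φ(d).
Cyclic subgroups by order — order 1: 1; order 2: 1; order 3: 4; order 6: 4; order 9: 3; order 18: 3.
Total: 16.

16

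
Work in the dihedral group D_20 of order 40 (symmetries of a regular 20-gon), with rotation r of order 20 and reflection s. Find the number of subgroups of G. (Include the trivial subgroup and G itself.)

|G| = 40, so by Lagrange every subgroup order divides 40. Divisors: 1, 2, 4, 5, 8, 10, 20, 40.
Subgroups by order — order 1: 1; order 2: 21; order 4: 11; order 5: 1; order 8: 5; order 10: 5; order 20: 3; order 40: 1.
Total: 1 + 21 + 11 + 1 + 5 + 5 + 3 + 1 = 48.

48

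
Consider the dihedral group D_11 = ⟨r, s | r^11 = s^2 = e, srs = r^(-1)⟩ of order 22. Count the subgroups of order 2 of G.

11

|G| = 22 and 2 | 22, so subgroups of order 2 are possible by Lagrange.
The subgroups of order 2 are: {e, r^10s}; {e, r^2s}; {e, r^3s}; {e, r^4s}; … (11 in all).
So G has 11 subgroups of order 2.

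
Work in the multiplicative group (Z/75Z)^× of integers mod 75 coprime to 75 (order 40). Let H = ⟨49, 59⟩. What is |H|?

20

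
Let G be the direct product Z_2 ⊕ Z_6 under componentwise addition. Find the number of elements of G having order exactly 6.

6

An element (a,b) has order lcm(ord(a), ord(b)); count pairs with lcm equal to 6.
Enumerating gives 6 such elements.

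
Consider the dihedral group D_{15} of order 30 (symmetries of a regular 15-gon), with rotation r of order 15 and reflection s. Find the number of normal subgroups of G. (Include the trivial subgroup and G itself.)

5

G has 28 subgroups. Checking conjugation-invariance by order — order 1: 1/1 normal; order 2: 0/15 normal; order 3: 1/1 normal; order 5: 1/1 normal; order 6: 0/5 normal; order 10: 0/3 normal; order 15: 1/1 normal; order 30: 1/1 normal.
Total normal subgroups: 5.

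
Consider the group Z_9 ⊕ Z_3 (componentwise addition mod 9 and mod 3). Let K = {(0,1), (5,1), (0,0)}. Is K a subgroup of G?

No

(0,1) ∈ K but its inverse (0,2) ∉ K, so K is not a subgroup.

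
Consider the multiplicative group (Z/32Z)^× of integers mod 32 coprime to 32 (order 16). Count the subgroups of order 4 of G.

|G| = 16 and 4 | 16, so subgroups of order 4 are possible by Lagrange.
The subgroups of order 4 are: {1, 15, 17, 31}; {1, 7, 17, 23}; {1, 9, 17, 25}.
So G has 3 subgroups of order 4.

3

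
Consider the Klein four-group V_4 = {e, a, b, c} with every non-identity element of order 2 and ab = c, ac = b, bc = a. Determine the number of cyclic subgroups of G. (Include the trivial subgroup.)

Each element a generates a cyclic subgroup ⟨a⟩; distinct elements may generate the same one (a cyclic group of order d has φ(d) generators).
Cyclic subgroups by order — order 1: 1; order 2: 3.
Total: 4.

4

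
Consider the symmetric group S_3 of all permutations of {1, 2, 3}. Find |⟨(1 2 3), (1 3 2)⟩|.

3

|⟨(1 2 3)⟩| = 3 and |⟨(1 3 2)⟩| = 3, so |H| is a multiple of lcm(3, 3) = 3 and divides |G| = 6.
Closing under the operation: H = {e, (1 2 3), (1 3 2)}, so |H| = 3.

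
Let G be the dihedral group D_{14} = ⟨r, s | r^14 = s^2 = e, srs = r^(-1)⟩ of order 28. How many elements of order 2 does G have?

15

Enumerating element orders in G gives 15 elements of order 2.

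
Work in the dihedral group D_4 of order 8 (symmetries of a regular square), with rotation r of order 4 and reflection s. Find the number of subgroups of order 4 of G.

|G| = 8 and 4 | 8, so subgroups of order 4 are possible by Lagrange.
The subgroups of order 4 are: {e, r, r^2, r^3}; {e, r^2, s, r^2s}; {e, r^2, rs, r^3s}.
So G has 3 subgroups of order 4.

3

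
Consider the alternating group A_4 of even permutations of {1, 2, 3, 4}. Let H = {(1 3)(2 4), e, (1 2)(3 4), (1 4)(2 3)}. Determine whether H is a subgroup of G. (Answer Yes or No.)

|H| = 4 divides |G| = 12, consistent with Lagrange.
H contains the identity, every element's inverse is in H, and H is closed under ∘: it is a subgroup.

Yes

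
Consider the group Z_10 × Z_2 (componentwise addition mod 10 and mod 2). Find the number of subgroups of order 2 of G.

|G| = 20 and 2 | 20, so subgroups of order 2 are possible by Lagrange.
The subgroups of order 2 are: {(0,0), (0,1)}; {(0,0), (5,0)}; {(0,0), (5,1)}.
So G has 3 subgroups of order 2.

3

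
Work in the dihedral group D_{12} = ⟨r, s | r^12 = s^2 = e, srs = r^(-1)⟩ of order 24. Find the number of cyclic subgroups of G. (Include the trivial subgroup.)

18

Group the elements of G by the cyclic subgroup they generate; each cyclic subgroup of order d accounts for φ(d) elements.
Cyclic subgroups by order — order 1: 1; order 2: 13; order 3: 1; order 4: 1; order 6: 1; order 12: 1.
Total: 18.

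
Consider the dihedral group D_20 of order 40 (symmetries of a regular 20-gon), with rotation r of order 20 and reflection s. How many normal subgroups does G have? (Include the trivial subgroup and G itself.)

G has 48 subgroups. Checking conjugation-invariance by order — order 1: 1/1 normal; order 2: 1/21 normal; order 4: 1/11 normal; order 5: 1/1 normal; order 8: 0/5 normal; order 10: 1/5 normal; order 20: 3/3 normal; order 40: 1/1 normal.
Total normal subgroups: 9.

9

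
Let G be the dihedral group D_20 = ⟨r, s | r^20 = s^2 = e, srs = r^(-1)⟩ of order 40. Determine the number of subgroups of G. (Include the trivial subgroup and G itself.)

|G| = 40, so by Lagrange every subgroup order divides 40. Divisors: 1, 2, 4, 5, 8, 10, 20, 40.
Subgroups by order — order 1: 1; order 2: 21; order 4: 11; order 5: 1; order 8: 5; order 10: 5; order 20: 3; order 40: 1.
Total: 1 + 21 + 11 + 1 + 5 + 5 + 3 + 1 = 48.

48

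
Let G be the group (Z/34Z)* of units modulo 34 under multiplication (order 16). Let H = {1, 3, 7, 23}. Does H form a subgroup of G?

No

7 ∈ H but its inverse 5 ∉ H, so H is not a subgroup.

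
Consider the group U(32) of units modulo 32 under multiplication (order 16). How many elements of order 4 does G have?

4

The elements of order 4 are: 7, 9, 23, 25.
That's 4.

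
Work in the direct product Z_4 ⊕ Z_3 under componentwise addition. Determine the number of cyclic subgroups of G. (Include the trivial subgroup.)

6

A cyclic subgroup of order d is generated by each of its φ(d) elements of order d, so the cyclic subgroups of order d number (#elements of order d)/φ(d).
Cyclic subgroups by order — order 1: 1; order 2: 1; order 3: 1; order 4: 1; order 6: 1; order 12: 1.
Total: 6.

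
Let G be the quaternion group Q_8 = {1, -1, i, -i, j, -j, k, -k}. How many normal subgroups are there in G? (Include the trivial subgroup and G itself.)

6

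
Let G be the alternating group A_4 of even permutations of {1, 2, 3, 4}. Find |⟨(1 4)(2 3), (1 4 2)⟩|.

12

|⟨(1 4)(2 3)⟩| = 2 and |⟨(1 4 2)⟩| = 3, so |H| is a multiple of lcm(2, 3) = 6 and divides |G| = 12.
Closing {(1 4)(2 3), (1 4 2)} under the group operation gives all of G, so |H| = 12.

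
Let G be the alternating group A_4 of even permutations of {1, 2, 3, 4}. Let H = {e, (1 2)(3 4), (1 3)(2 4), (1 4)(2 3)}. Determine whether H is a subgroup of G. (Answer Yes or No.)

Yes

|H| = 4 divides |G| = 12, consistent with Lagrange.
H contains the identity, every element's inverse is in H, and H is closed under ∘: it is a subgroup.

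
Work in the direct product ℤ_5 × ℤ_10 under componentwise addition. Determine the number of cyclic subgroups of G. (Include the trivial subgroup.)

Each element a generates a cyclic subgroup ⟨a⟩; distinct elements may generate the same one (a cyclic group of order d has φ(d) generators).
Cyclic subgroups by order — order 1: 1; order 2: 1; order 5: 6; order 10: 6.
Total: 14.

14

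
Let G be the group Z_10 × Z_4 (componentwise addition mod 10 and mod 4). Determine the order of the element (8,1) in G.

The order of (8,1) in Z_10 × Z_4 is lcm(ord(8) in Z_10, ord(1) in Z_4).
ord(8) = 5 and ord(1) = 4, so |⟨(8,1)⟩| = lcm(5, 4) = 20.

20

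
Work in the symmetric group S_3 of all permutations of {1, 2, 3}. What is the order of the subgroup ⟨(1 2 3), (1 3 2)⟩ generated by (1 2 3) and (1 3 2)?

|⟨(1 2 3)⟩| = 3 and |⟨(1 3 2)⟩| = 3, so |H| is a multiple of lcm(3, 3) = 3 and divides |G| = 6.
Closing under the operation: H = {e, (1 2 3), (1 3 2)}, so |H| = 3.

3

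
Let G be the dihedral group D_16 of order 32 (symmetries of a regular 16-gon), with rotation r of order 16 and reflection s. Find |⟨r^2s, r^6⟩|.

|⟨r^2s⟩| = 2 and |⟨r^6⟩| = 8, so |H| is a multiple of lcm(2, 8) = 8 and divides |G| = 32.
Closing under the operation: H = {e, r^2, r^4, r^6, r^8, r^10, r^12, r^14, s, r^2s, r^4s, r^6s, r^8s, r^10s, r^12s, r^14s}, so |H| = 16.

16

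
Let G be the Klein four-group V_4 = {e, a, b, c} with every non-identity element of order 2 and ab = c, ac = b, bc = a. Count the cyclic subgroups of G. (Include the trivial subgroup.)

4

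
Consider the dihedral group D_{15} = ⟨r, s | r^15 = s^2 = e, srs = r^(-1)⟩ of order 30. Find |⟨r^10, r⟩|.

|⟨r^10⟩| = 3 and |⟨r⟩| = 15, so |H| is a multiple of lcm(3, 15) = 15 and divides |G| = 30.
Closing under the operation: H = {e, r, r^2, r^3, r^4, r^5, r^6, r^7, r^8, r^9, r^10, r^11, r^12, r^13, r^14}, so |H| = 15.

15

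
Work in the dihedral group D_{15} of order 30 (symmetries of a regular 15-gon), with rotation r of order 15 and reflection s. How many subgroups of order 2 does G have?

|G| = 30 and 2 | 30, so subgroups of order 2 are possible by Lagrange.
The subgroups of order 2 are: {e, r^10s}; {e, r^11s}; {e, r^12s}; {e, r^13s}; … (15 in all).
So G has 15 subgroups of order 2.

15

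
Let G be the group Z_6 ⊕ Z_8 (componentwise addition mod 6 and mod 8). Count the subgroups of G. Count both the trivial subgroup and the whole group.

22

|G| = 48, so by Lagrange every subgroup order divides 48. Divisors: 1, 2, 3, 4, 6, 8, 12, 16, 24, 48.
Subgroups by order — order 1: 1; order 2: 3; order 3: 1; order 4: 3; order 6: 3; order 8: 3; order 12: 3; order 16: 1; order 24: 3; order 48: 1.
Total: 1 + 3 + 1 + 3 + 3 + 3 + 3 + 1 + 3 + 1 = 22.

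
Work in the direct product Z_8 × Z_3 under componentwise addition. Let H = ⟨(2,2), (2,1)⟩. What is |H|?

|⟨(2,2)⟩| = 12 and |⟨(2,1)⟩| = 12, so |H| is a multiple of lcm(12, 12) = 12 and divides |G| = 24.
Closing under the operation: H = {(0,0), (0,1), (0,2), (2,0), (2,1), (2,2), (4,0), (4,1), (4,2), (6,0), (6,1), (6,2)}, so |H| = 12.

12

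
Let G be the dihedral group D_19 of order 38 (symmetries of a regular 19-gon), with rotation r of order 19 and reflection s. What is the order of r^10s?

Computing powers of r^10s: the smallest k with (r^10s)^k = e is k = 2.

2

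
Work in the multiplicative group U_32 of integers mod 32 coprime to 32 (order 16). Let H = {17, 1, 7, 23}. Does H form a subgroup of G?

Yes

|H| = 4 divides |G| = 16, consistent with Lagrange.
H contains the identity, every element's inverse is in H, and H is closed under ·: it is a subgroup.
In fact H = ⟨23⟩.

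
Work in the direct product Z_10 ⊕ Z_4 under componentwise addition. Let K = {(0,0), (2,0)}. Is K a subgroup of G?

No

(2,0) ∈ K but its inverse (8,0) ∉ K, so K is not a subgroup.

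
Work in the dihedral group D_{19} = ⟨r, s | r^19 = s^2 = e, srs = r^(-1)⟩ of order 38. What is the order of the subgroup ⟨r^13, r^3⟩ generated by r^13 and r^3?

|⟨r^13⟩| = 19 and |⟨r^3⟩| = 19, so |H| is a multiple of lcm(19, 19) = 19 and divides |G| = 38.
Closing under the operation: H = {e, r, r^2, r^3, r^4, r^5, r^6, r^7, r^8, r^9, r^10, r^11, r^12, r^13, r^14, r^15, r^16, r^17, r^18}, so |H| = 19.

19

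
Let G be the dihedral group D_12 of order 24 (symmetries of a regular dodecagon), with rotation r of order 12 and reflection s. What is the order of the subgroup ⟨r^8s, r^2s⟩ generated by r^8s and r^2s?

|⟨r^8s⟩| = 2 and |⟨r^2s⟩| = 2, so |H| is a multiple of lcm(2, 2) = 2 and divides |G| = 24.
Closing under the operation: H = {e, r^6, r^2s, r^8s}, so |H| = 4.

4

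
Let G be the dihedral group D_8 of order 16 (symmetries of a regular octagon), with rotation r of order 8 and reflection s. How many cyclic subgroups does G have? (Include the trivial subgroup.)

12

A cyclic subgroup of order d is generated by each of its φ(d) elements of order d, so the cyclic subgroups of order d number (#elements of order d)/φ(d).
Cyclic subgroups by order — order 1: 1; order 2: 9; order 4: 1; order 8: 1.
Total: 12.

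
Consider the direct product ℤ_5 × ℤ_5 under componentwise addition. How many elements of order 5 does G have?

An element (a,b) has order lcm(ord(a), ord(b)); count pairs with lcm equal to 5.
Enumerating gives 24 such elements.

24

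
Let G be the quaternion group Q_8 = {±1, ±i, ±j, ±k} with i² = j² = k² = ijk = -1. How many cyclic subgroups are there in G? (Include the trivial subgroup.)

Group the elements of G by the cyclic subgroup they generate; each cyclic subgroup of order d accounts for φ(d) elements.
Cyclic subgroups by order — order 1: 1; order 2: 1; order 4: 3.
Total: 5.

5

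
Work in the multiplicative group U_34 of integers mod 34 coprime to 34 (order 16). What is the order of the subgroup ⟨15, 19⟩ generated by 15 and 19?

8

|⟨15⟩| = 8 and |⟨19⟩| = 8, so |H| is a multiple of lcm(8, 8) = 8 and divides |G| = 16.
Closing under the operation: H = {1, 9, 13, 15, 19, 21, 25, 33}, so |H| = 8.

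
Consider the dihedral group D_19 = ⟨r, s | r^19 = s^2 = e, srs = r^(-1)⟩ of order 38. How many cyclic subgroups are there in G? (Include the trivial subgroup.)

21

Group the elements of G by the cyclic subgroup they generate; each cyclic subgroup of order d accounts for φ(d) elements.
Cyclic subgroups by order — order 1: 1; order 2: 19; order 19: 1.
Total: 21.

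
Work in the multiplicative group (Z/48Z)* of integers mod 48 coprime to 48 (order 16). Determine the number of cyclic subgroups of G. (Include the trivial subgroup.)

12

Each element a generates a cyclic subgroup ⟨a⟩; distinct elements may generate the same one (a cyclic group of order d has φ(d) generators).
Cyclic subgroups by order — order 1: 1; order 2: 7; order 4: 4.
Total: 12.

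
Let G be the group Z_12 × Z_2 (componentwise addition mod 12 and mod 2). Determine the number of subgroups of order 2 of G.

|G| = 24 and 2 | 24, so subgroups of order 2 are possible by Lagrange.
The subgroups of order 2 are: {(0,0), (0,1)}; {(0,0), (6,0)}; {(0,0), (6,1)}.
So G has 3 subgroups of order 2.

3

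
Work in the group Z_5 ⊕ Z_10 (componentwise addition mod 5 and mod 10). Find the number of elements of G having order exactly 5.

24

An element (a,b) has order lcm(ord(a), ord(b)); count pairs with lcm equal to 5.
Enumerating gives 24 such elements.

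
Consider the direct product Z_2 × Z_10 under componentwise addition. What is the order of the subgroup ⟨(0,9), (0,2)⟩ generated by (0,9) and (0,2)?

10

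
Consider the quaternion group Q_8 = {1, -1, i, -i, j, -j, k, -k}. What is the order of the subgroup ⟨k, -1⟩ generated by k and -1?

4

|⟨k⟩| = 4 and |⟨-1⟩| = 2, so |H| is a multiple of lcm(4, 2) = 4 and divides |G| = 8.
Closing under the operation: H = {1, -1, k, -k}, so |H| = 4.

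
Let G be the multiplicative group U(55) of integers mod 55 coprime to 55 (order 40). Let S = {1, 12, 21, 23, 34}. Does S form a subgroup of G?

No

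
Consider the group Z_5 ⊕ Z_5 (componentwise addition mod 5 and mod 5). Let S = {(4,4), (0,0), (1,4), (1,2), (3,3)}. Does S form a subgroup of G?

(4,4) ∈ S but its inverse (1,1) ∉ S, so S is not a subgroup.

No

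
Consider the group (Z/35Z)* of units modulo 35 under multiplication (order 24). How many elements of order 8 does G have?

No element of G has order 8 (even though 8 | 24).

0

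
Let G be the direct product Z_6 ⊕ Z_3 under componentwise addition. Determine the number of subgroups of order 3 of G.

4

|G| = 18 and 3 | 18, so subgroups of order 3 are possible by Lagrange.
The subgroups of order 3 are: {(0,0), (0,1), (0,2)}; {(0,0), (2,0), (4,0)}; {(0,0), (2,1), (4,2)}; {(0,0), (2,2), (4,1)}.
So G has 4 subgroups of order 3.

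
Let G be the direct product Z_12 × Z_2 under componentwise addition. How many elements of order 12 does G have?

An element (a,b) has order lcm(ord(a), ord(b)); count pairs with lcm equal to 12.
Enumerating gives 8 such elements.

8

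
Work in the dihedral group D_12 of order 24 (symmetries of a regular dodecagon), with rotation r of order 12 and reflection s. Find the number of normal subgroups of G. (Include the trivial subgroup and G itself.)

9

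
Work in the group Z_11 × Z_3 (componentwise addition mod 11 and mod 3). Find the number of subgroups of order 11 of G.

1

|G| = 33 and 11 | 33, so subgroups of order 11 are possible by Lagrange.
The subgroups of order 11 are: {(0,0), (1,0), (2,0), (3,0), (4,0), (5,0), (6,0), (7,0), (8,0), (9,0), (10,0)}.
So G has 1 subgroup of order 11.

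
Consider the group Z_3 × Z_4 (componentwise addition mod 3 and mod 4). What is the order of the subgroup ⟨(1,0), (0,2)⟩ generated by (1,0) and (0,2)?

|⟨(1,0)⟩| = 3 and |⟨(0,2)⟩| = 2, so |H| is a multiple of lcm(3, 2) = 6 and divides |G| = 12.
Closing under the operation: H = {(0,0), (0,2), (1,0), (1,2), (2,0), (2,2)}, so |H| = 6.

6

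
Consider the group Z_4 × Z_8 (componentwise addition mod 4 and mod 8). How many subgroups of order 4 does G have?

|G| = 32 and 4 | 32, so subgroups of order 4 are possible by Lagrange.
The subgroups of order 4 are: {(0,0), (0,2), (0,4), (0,6)}; {(0,0), (0,4), (2,0), (2,4)}; {(0,0), (0,4), (2,2), (2,6)}; {(0,0), (1,0), (2,0), (3,0)}; … (7 in all).
So G has 7 subgroups of order 4.

7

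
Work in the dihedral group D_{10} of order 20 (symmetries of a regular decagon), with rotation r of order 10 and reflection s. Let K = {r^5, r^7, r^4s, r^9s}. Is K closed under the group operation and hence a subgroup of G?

The identity e ∉ K, so K is not a subgroup.

No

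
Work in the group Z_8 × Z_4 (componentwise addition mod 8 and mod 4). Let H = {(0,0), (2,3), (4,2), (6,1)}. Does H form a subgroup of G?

|H| = 4 divides |G| = 32, consistent with Lagrange.
H contains the identity, every element's inverse is in H, and H is closed under +: it is a subgroup.
In fact H = ⟨(2,3)⟩.

Yes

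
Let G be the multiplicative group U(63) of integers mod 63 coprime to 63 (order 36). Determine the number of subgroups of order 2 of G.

3

|G| = 36 and 2 | 36, so subgroups of order 2 are possible by Lagrange.
The subgroups of order 2 are: {1, 55}; {1, 62}; {1, 8}.
So G has 3 subgroups of order 2.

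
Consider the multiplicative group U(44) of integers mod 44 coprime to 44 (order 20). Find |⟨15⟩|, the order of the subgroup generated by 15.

10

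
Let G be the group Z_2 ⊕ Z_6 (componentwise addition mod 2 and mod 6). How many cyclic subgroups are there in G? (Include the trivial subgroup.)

8

Group the elements of G by the cyclic subgroup they generate; each cyclic subgroup of order d accounts for φ(d) elements.
Cyclic subgroups by order — order 1: 1; order 2: 3; order 3: 1; order 6: 3.
Total: 8.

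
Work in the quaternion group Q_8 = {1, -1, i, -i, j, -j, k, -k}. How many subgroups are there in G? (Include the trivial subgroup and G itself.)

6

|G| = 8, so by Lagrange every subgroup order divides 8. Divisors: 1, 2, 4, 8.
Subgroups by order — order 1: 1; order 2: 1; order 4: 3; order 8: 1.
Total: 1 + 1 + 3 + 1 = 6.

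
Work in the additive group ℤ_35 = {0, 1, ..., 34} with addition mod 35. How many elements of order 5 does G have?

4

In a cyclic group of order 35, the number of elements of order d (for d | 35) is φ(d).
φ(5) = 4.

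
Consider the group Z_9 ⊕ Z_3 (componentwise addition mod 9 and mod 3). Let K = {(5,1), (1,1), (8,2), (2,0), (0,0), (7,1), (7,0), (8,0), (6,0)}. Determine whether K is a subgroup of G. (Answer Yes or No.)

(7,1) ∈ K but its inverse (2,2) ∉ K, so K is not a subgroup.

No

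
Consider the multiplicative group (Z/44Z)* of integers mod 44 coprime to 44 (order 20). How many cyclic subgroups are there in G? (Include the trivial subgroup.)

8

Each element a generates a cyclic subgroup ⟨a⟩; distinct elements may generate the same one (a cyclic group of order d has φ(d) generators).
Cyclic subgroups by order — order 1: 1; order 2: 3; order 5: 1; order 10: 3.
Total: 8.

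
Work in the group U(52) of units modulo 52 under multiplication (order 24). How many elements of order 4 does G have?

The elements of order 4 are: 5, 21, 31, 47.
That's 4.

4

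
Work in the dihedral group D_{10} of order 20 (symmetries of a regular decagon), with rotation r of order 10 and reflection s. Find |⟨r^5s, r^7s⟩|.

|⟨r^5s⟩| = 2 and |⟨r^7s⟩| = 2, so |H| is a multiple of lcm(2, 2) = 2 and divides |G| = 20.
Closing under the operation: H = {e, r^2, r^4, r^6, r^8, rs, r^3s, r^5s, r^7s, r^9s}, so |H| = 10.

10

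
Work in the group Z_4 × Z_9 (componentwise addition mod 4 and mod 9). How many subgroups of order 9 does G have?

|G| = 36 and 9 | 36, so subgroups of order 9 are possible by Lagrange.
The subgroups of order 9 are: {(0,0), (0,1), (0,2), (0,3), (0,4), (0,5), (0,6), (0,7), (0,8)}.
So G has 1 subgroup of order 9.

1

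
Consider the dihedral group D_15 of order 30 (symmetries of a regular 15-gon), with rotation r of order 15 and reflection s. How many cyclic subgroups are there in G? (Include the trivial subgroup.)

19

Group the elements of G by the cyclic subgroup they generate; each cyclic subgroup of order d accounts for φ(d) elements.
Cyclic subgroups by order — order 1: 1; order 2: 15; order 3: 1; order 5: 1; order 15: 1.
Total: 19.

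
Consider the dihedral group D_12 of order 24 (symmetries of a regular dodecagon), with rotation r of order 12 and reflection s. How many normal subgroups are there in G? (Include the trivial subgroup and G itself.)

9

G has 34 subgroups. Checking conjugation-invariance by order — order 1: 1/1 normal; order 2: 1/13 normal; order 3: 1/1 normal; order 4: 1/7 normal; order 6: 1/5 normal; order 8: 0/3 normal; order 12: 3/3 normal; order 24: 1/1 normal.
Total normal subgroups: 9.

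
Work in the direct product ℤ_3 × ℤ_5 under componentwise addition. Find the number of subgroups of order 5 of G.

|G| = 15 and 5 | 15, so subgroups of order 5 are possible by Lagrange.
The subgroups of order 5 are: {(0,0), (0,1), (0,2), (0,3), (0,4)}.
So G has 1 subgroup of order 5.

1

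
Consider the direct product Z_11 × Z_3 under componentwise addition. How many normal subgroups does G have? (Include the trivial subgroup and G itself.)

G is abelian, so every subgroup is normal.
G has 4 subgroups in total, hence 4 normal subgroups.

4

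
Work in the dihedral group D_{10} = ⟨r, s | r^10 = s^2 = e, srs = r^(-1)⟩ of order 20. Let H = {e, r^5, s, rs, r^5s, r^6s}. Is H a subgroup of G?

|H| = 6 does not divide |G| = 20, so by Lagrange H is not a subgroup.

No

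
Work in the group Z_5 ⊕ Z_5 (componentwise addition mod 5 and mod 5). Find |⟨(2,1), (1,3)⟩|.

5

|⟨(2,1)⟩| = 5 and |⟨(1,3)⟩| = 5, so |H| is a multiple of lcm(5, 5) = 5 and divides |G| = 25.
Closing under the operation: H = {(0,0), (1,3), (2,1), (3,4), (4,2)}, so |H| = 5.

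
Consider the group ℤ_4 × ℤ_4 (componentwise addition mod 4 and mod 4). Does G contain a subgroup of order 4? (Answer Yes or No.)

4 | 16. A subgroup of order 4 is {(0,0), (0,1), (0,2), (0,3)}.

Yes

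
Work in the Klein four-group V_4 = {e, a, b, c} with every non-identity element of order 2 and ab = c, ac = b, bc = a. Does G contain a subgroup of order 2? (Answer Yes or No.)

Yes

2 | 4. A subgroup of order 2 is {e, a}.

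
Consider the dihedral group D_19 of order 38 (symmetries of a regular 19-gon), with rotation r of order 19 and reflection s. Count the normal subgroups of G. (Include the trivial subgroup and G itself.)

G has 22 subgroups. Checking conjugation-invariance by order — order 1: 1/1 normal; order 2: 0/19 normal; order 19: 1/1 normal; order 38: 1/1 normal.
Total normal subgroups: 3.

3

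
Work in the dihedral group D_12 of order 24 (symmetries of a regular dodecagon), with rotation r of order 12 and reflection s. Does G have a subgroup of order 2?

Yes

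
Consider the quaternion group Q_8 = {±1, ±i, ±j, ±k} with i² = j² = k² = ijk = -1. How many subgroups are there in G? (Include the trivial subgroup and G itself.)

6

|G| = 8, so by Lagrange every subgroup order divides 8. Divisors: 1, 2, 4, 8.
Subgroups by order — order 1: 1; order 2: 1; order 4: 3; order 8: 1.
Total: 1 + 1 + 3 + 1 = 6.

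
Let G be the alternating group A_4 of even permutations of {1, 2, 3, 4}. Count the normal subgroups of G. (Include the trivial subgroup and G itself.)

3

G has 10 subgroups. Checking conjugation-invariance by order — order 1: 1/1 normal; order 2: 0/3 normal; order 3: 0/4 normal; order 4: 1/1 normal; order 12: 1/1 normal.
Total normal subgroups: 3.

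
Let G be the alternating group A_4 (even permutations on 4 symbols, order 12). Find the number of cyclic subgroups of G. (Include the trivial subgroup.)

8

A cyclic subgroup of order d is generated by each of its φ(d) elements of order d, so the cyclic subgroups of order d number (#elements of order d)/φ(d).
Cyclic subgroups by order — order 1: 1; order 2: 3; order 3: 4.
Total: 8.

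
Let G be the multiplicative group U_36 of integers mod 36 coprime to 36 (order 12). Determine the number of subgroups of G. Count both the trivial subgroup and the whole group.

|G| = 12, so by Lagrange every subgroup order divides 12. Divisors: 1, 2, 3, 4, 6, 12.
Subgroups by order — order 1: 1; order 2: 3; order 3: 1; order 4: 1; order 6: 3; order 12: 1.
Total: 1 + 3 + 1 + 1 + 3 + 1 = 10.

10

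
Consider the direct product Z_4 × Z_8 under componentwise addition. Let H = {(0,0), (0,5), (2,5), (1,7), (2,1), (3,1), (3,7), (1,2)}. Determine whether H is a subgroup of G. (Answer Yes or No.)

(1,2) ∈ H but its inverse (3,6) ∉ H, so H is not a subgroup.

No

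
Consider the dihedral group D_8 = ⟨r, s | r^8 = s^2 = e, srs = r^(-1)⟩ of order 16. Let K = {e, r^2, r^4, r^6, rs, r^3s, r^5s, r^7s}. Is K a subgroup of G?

|K| = 8 divides |G| = 16, consistent with Lagrange.
K contains the identity, every element's inverse is in K, and K is closed under ·: it is a subgroup.

Yes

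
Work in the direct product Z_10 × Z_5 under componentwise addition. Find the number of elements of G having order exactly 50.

An element (a,b) has order lcm(ord(a), ord(b)); count pairs with lcm equal to 50.
Enumerating gives 0 such elements.

0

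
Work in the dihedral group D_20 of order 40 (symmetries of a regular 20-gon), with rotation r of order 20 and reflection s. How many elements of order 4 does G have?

The elements of order 4 are: r^5, r^15.
That's 2.

2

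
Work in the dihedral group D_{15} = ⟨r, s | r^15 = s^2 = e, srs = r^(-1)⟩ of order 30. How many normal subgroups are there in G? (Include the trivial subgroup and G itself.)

G has 28 subgroups. Checking conjugation-invariance by order — order 1: 1/1 normal; order 2: 0/15 normal; order 3: 1/1 normal; order 5: 1/1 normal; order 6: 0/5 normal; order 10: 0/3 normal; order 15: 1/1 normal; order 30: 1/1 normal.
Total normal subgroups: 5.

5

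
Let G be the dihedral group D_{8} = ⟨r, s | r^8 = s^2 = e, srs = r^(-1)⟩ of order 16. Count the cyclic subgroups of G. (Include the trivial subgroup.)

A cyclic subgroup of order d is generated by each of its φ(d) elements of order d, so the cyclic subgroups of order d number (#elements of order d)/φ(d).
Cyclic subgroups by order — order 1: 1; order 2: 9; order 4: 1; order 8: 1.
Total: 12.

12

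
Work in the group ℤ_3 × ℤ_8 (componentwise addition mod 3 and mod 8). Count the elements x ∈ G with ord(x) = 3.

An element (a,b) has order lcm(ord(a), ord(b)); count pairs with lcm equal to 3.
Enumerating gives 2 such elements.

2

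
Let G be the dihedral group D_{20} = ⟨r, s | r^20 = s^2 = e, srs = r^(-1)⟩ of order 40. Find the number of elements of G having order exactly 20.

8

The elements of order 20 are: r, r^3, r^7, r^9, r^11, r^13, r^17, r^19.
That's 8.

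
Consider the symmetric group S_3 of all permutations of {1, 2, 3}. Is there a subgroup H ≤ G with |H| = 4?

No

4 does not divide |G| = 6, so by Lagrange no subgroup of order 4 exists.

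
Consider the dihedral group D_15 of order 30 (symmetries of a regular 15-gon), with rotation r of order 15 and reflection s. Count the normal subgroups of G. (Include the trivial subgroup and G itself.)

5

G has 28 subgroups. Checking conjugation-invariance by order — order 1: 1/1 normal; order 2: 0/15 normal; order 3: 1/1 normal; order 5: 1/1 normal; order 6: 0/5 normal; order 10: 0/3 normal; order 15: 1/1 normal; order 30: 1/1 normal.
Total normal subgroups: 5.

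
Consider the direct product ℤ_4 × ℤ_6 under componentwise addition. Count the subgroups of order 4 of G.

3

|G| = 24 and 4 | 24, so subgroups of order 4 are possible by Lagrange.
The subgroups of order 4 are: {(0,0), (0,3), (2,0), (2,3)}; {(0,0), (1,0), (2,0), (3,0)}; {(0,0), (1,3), (2,0), (3,3)}.
So G has 3 subgroups of order 4.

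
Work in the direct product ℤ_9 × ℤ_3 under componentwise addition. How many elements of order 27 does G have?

0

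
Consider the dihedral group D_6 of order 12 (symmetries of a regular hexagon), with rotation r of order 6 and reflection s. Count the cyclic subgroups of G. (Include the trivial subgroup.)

Each element a generates a cyclic subgroup ⟨a⟩; distinct elements may generate the same one (a cyclic group of order d has φ(d) generators).
Cyclic subgroups by order — order 1: 1; order 2: 7; order 3: 1; order 6: 1.
Total: 10.

10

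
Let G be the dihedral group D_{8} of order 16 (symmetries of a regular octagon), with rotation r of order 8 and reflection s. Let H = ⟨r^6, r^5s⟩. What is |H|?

|⟨r^6⟩| = 4 and |⟨r^5s⟩| = 2, so |H| is a multiple of lcm(4, 2) = 4 and divides |G| = 16.
Closing under the operation: H = {e, r^2, r^4, r^6, rs, r^3s, r^5s, r^7s}, so |H| = 8.

8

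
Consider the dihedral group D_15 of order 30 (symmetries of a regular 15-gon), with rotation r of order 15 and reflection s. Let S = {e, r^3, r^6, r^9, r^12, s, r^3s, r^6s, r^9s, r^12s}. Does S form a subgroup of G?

Yes

|S| = 10 divides |G| = 30, consistent with Lagrange.
S contains the identity, every element's inverse is in S, and S is closed under ·: it is a subgroup.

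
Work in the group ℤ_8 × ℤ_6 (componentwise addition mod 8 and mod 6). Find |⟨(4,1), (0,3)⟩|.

12

|⟨(4,1)⟩| = 6 and |⟨(0,3)⟩| = 2, so |H| is a multiple of lcm(6, 2) = 6 and divides |G| = 48.
Closing under the operation: H = {(0,0), (0,1), (0,2), (0,3), (0,4), (0,5), (4,0), (4,1), (4,2), (4,3), (4,4), (4,5)}, so |H| = 12.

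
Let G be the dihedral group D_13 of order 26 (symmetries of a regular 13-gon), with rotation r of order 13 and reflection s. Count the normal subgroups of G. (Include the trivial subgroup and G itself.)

3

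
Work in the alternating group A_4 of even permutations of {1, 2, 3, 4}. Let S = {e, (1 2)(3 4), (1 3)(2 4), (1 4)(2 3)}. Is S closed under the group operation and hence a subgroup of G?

Yes

|S| = 4 divides |G| = 12, consistent with Lagrange.
S contains the identity, every element's inverse is in S, and S is closed under ∘: it is a subgroup.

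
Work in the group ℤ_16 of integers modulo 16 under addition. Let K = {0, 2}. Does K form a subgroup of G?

No

2 ∈ K but its inverse 14 ∉ K, so K is not a subgroup.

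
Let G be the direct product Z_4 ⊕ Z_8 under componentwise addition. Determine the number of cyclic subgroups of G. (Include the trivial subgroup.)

Each element a generates a cyclic subgroup ⟨a⟩; distinct elements may generate the same one (a cyclic group of order d has φ(d) generators).
Cyclic subgroups by order — order 1: 1; order 2: 3; order 4: 6; order 8: 4.
Total: 14.

14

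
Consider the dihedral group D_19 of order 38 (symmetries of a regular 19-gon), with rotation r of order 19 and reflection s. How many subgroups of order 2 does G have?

19

|G| = 38 and 2 | 38, so subgroups of order 2 are possible by Lagrange.
The subgroups of order 2 are: {e, r^10s}; {e, r^11s}; {e, r^12s}; {e, r^13s}; … (19 in all).
So G has 19 subgroups of order 2.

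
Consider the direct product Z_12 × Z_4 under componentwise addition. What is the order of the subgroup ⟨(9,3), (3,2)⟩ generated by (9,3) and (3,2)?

16

|⟨(9,3)⟩| = 4 and |⟨(3,2)⟩| = 4, so |H| is a multiple of lcm(4, 4) = 4 and divides |G| = 48.
Closing under the operation: H = {(0,0), (0,1), (0,2), (0,3), (3,0), (3,1), (3,2), (3,3), (6,0), (6,1), (6,2), (6,3), (9,0), (9,1), (9,2), (9,3)}, so |H| = 16.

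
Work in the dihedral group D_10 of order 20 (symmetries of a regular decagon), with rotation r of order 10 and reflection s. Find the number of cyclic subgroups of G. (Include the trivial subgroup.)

Group the elements of G by the cyclic subgroup they generate; each cyclic subgroup of order d accounts for φ(d) elements.
Cyclic subgroups by order — order 1: 1; order 2: 11; order 5: 1; order 10: 1.
Total: 14.

14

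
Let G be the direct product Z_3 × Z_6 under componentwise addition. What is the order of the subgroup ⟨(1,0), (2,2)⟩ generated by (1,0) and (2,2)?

9

|⟨(1,0)⟩| = 3 and |⟨(2,2)⟩| = 3, so |H| is a multiple of lcm(3, 3) = 3 and divides |G| = 18.
Closing under the operation: H = {(0,0), (0,2), (0,4), (1,0), (1,2), (1,4), (2,0), (2,2), (2,4)}, so |H| = 9.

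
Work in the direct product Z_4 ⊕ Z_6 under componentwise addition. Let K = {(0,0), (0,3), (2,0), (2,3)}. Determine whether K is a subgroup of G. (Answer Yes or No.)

Yes

|K| = 4 divides |G| = 24, consistent with Lagrange.
K contains the identity, every element's inverse is in K, and K is closed under +: it is a subgroup.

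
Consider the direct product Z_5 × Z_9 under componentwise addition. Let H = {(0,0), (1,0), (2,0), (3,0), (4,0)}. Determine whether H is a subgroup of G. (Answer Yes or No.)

Yes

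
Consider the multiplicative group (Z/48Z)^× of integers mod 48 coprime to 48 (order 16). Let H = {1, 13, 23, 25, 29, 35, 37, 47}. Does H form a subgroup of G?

No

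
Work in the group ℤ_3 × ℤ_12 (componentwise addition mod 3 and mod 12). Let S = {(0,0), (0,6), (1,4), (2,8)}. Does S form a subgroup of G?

No

Closure fails: (0,6) + (1,4) = (1,10) ∉ S. So S is not a subgroup.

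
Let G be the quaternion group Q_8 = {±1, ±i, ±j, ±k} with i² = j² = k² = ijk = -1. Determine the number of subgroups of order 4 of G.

3

|G| = 8 and 4 | 8, so subgroups of order 4 are possible by Lagrange.
The subgroups of order 4 are: {1, -1, i, -i}; {1, -1, j, -j}; {1, -1, k, -k}.
So G has 3 subgroups of order 4.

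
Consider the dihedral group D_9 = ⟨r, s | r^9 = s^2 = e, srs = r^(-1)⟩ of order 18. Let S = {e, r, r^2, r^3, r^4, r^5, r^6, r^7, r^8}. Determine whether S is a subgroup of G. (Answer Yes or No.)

|S| = 9 divides |G| = 18, consistent with Lagrange.
S contains the identity, every element's inverse is in S, and S is closed under ·: it is a subgroup.
In fact S = ⟨r^4⟩.

Yes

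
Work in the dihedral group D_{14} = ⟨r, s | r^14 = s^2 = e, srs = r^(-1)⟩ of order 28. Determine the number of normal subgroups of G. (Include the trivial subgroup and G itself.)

7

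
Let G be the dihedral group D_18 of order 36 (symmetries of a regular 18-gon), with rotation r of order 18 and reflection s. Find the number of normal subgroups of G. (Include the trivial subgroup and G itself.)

G has 45 subgroups. Checking conjugation-invariance by order — order 1: 1/1 normal; order 2: 1/19 normal; order 3: 1/1 normal; order 4: 0/9 normal; order 6: 1/7 normal; order 9: 1/1 normal; order 12: 0/3 normal; order 18: 3/3 normal; order 36: 1/1 normal.
Total normal subgroups: 9.

9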